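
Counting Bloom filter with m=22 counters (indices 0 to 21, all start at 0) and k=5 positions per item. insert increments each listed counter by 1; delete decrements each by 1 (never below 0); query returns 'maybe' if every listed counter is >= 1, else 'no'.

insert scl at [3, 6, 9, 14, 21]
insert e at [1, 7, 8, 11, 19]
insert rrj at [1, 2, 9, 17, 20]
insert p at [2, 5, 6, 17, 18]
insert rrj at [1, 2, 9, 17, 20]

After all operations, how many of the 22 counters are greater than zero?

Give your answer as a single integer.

Answer: 15

Derivation:
Step 1: insert scl at [3, 6, 9, 14, 21] -> counters=[0,0,0,1,0,0,1,0,0,1,0,0,0,0,1,0,0,0,0,0,0,1]
Step 2: insert e at [1, 7, 8, 11, 19] -> counters=[0,1,0,1,0,0,1,1,1,1,0,1,0,0,1,0,0,0,0,1,0,1]
Step 3: insert rrj at [1, 2, 9, 17, 20] -> counters=[0,2,1,1,0,0,1,1,1,2,0,1,0,0,1,0,0,1,0,1,1,1]
Step 4: insert p at [2, 5, 6, 17, 18] -> counters=[0,2,2,1,0,1,2,1,1,2,0,1,0,0,1,0,0,2,1,1,1,1]
Step 5: insert rrj at [1, 2, 9, 17, 20] -> counters=[0,3,3,1,0,1,2,1,1,3,0,1,0,0,1,0,0,3,1,1,2,1]
Final counters=[0,3,3,1,0,1,2,1,1,3,0,1,0,0,1,0,0,3,1,1,2,1] -> 15 nonzero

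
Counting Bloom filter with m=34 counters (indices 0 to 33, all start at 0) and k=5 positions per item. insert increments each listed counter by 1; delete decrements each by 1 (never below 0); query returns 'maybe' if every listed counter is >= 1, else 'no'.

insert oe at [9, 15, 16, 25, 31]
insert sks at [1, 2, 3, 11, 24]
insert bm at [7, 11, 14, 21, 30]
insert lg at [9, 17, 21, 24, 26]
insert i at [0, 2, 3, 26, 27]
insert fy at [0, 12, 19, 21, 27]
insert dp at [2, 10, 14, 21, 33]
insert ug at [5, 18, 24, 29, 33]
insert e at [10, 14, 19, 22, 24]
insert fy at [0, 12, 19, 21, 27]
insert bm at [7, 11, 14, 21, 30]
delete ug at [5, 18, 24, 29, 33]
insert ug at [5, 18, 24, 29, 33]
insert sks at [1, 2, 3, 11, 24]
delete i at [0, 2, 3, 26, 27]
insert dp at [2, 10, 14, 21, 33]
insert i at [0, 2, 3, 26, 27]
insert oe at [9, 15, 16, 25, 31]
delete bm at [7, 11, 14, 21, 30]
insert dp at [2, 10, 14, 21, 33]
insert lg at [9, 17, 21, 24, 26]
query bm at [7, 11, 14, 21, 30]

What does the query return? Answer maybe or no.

Answer: maybe

Derivation:
Step 1: insert oe at [9, 15, 16, 25, 31] -> counters=[0,0,0,0,0,0,0,0,0,1,0,0,0,0,0,1,1,0,0,0,0,0,0,0,0,1,0,0,0,0,0,1,0,0]
Step 2: insert sks at [1, 2, 3, 11, 24] -> counters=[0,1,1,1,0,0,0,0,0,1,0,1,0,0,0,1,1,0,0,0,0,0,0,0,1,1,0,0,0,0,0,1,0,0]
Step 3: insert bm at [7, 11, 14, 21, 30] -> counters=[0,1,1,1,0,0,0,1,0,1,0,2,0,0,1,1,1,0,0,0,0,1,0,0,1,1,0,0,0,0,1,1,0,0]
Step 4: insert lg at [9, 17, 21, 24, 26] -> counters=[0,1,1,1,0,0,0,1,0,2,0,2,0,0,1,1,1,1,0,0,0,2,0,0,2,1,1,0,0,0,1,1,0,0]
Step 5: insert i at [0, 2, 3, 26, 27] -> counters=[1,1,2,2,0,0,0,1,0,2,0,2,0,0,1,1,1,1,0,0,0,2,0,0,2,1,2,1,0,0,1,1,0,0]
Step 6: insert fy at [0, 12, 19, 21, 27] -> counters=[2,1,2,2,0,0,0,1,0,2,0,2,1,0,1,1,1,1,0,1,0,3,0,0,2,1,2,2,0,0,1,1,0,0]
Step 7: insert dp at [2, 10, 14, 21, 33] -> counters=[2,1,3,2,0,0,0,1,0,2,1,2,1,0,2,1,1,1,0,1,0,4,0,0,2,1,2,2,0,0,1,1,0,1]
Step 8: insert ug at [5, 18, 24, 29, 33] -> counters=[2,1,3,2,0,1,0,1,0,2,1,2,1,0,2,1,1,1,1,1,0,4,0,0,3,1,2,2,0,1,1,1,0,2]
Step 9: insert e at [10, 14, 19, 22, 24] -> counters=[2,1,3,2,0,1,0,1,0,2,2,2,1,0,3,1,1,1,1,2,0,4,1,0,4,1,2,2,0,1,1,1,0,2]
Step 10: insert fy at [0, 12, 19, 21, 27] -> counters=[3,1,3,2,0,1,0,1,0,2,2,2,2,0,3,1,1,1,1,3,0,5,1,0,4,1,2,3,0,1,1,1,0,2]
Step 11: insert bm at [7, 11, 14, 21, 30] -> counters=[3,1,3,2,0,1,0,2,0,2,2,3,2,0,4,1,1,1,1,3,0,6,1,0,4,1,2,3,0,1,2,1,0,2]
Step 12: delete ug at [5, 18, 24, 29, 33] -> counters=[3,1,3,2,0,0,0,2,0,2,2,3,2,0,4,1,1,1,0,3,0,6,1,0,3,1,2,3,0,0,2,1,0,1]
Step 13: insert ug at [5, 18, 24, 29, 33] -> counters=[3,1,3,2,0,1,0,2,0,2,2,3,2,0,4,1,1,1,1,3,0,6,1,0,4,1,2,3,0,1,2,1,0,2]
Step 14: insert sks at [1, 2, 3, 11, 24] -> counters=[3,2,4,3,0,1,0,2,0,2,2,4,2,0,4,1,1,1,1,3,0,6,1,0,5,1,2,3,0,1,2,1,0,2]
Step 15: delete i at [0, 2, 3, 26, 27] -> counters=[2,2,3,2,0,1,0,2,0,2,2,4,2,0,4,1,1,1,1,3,0,6,1,0,5,1,1,2,0,1,2,1,0,2]
Step 16: insert dp at [2, 10, 14, 21, 33] -> counters=[2,2,4,2,0,1,0,2,0,2,3,4,2,0,5,1,1,1,1,3,0,7,1,0,5,1,1,2,0,1,2,1,0,3]
Step 17: insert i at [0, 2, 3, 26, 27] -> counters=[3,2,5,3,0,1,0,2,0,2,3,4,2,0,5,1,1,1,1,3,0,7,1,0,5,1,2,3,0,1,2,1,0,3]
Step 18: insert oe at [9, 15, 16, 25, 31] -> counters=[3,2,5,3,0,1,0,2,0,3,3,4,2,0,5,2,2,1,1,3,0,7,1,0,5,2,2,3,0,1,2,2,0,3]
Step 19: delete bm at [7, 11, 14, 21, 30] -> counters=[3,2,5,3,0,1,0,1,0,3,3,3,2,0,4,2,2,1,1,3,0,6,1,0,5,2,2,3,0,1,1,2,0,3]
Step 20: insert dp at [2, 10, 14, 21, 33] -> counters=[3,2,6,3,0,1,0,1,0,3,4,3,2,0,5,2,2,1,1,3,0,7,1,0,5,2,2,3,0,1,1,2,0,4]
Step 21: insert lg at [9, 17, 21, 24, 26] -> counters=[3,2,6,3,0,1,0,1,0,4,4,3,2,0,5,2,2,2,1,3,0,8,1,0,6,2,3,3,0,1,1,2,0,4]
Query bm: check counters[7]=1 counters[11]=3 counters[14]=5 counters[21]=8 counters[30]=1 -> maybe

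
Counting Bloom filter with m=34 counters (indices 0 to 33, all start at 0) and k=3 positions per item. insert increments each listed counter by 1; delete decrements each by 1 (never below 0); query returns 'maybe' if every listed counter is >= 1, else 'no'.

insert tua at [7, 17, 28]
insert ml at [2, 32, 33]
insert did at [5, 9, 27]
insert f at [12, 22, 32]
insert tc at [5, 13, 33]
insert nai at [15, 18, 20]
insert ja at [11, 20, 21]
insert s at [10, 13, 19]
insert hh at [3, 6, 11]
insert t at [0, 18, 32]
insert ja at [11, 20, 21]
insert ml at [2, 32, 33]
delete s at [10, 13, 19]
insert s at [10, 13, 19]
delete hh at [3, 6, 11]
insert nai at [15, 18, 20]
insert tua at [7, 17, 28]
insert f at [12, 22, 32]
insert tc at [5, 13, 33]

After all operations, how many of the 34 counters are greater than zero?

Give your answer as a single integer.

Step 1: insert tua at [7, 17, 28] -> counters=[0,0,0,0,0,0,0,1,0,0,0,0,0,0,0,0,0,1,0,0,0,0,0,0,0,0,0,0,1,0,0,0,0,0]
Step 2: insert ml at [2, 32, 33] -> counters=[0,0,1,0,0,0,0,1,0,0,0,0,0,0,0,0,0,1,0,0,0,0,0,0,0,0,0,0,1,0,0,0,1,1]
Step 3: insert did at [5, 9, 27] -> counters=[0,0,1,0,0,1,0,1,0,1,0,0,0,0,0,0,0,1,0,0,0,0,0,0,0,0,0,1,1,0,0,0,1,1]
Step 4: insert f at [12, 22, 32] -> counters=[0,0,1,0,0,1,0,1,0,1,0,0,1,0,0,0,0,1,0,0,0,0,1,0,0,0,0,1,1,0,0,0,2,1]
Step 5: insert tc at [5, 13, 33] -> counters=[0,0,1,0,0,2,0,1,0,1,0,0,1,1,0,0,0,1,0,0,0,0,1,0,0,0,0,1,1,0,0,0,2,2]
Step 6: insert nai at [15, 18, 20] -> counters=[0,0,1,0,0,2,0,1,0,1,0,0,1,1,0,1,0,1,1,0,1,0,1,0,0,0,0,1,1,0,0,0,2,2]
Step 7: insert ja at [11, 20, 21] -> counters=[0,0,1,0,0,2,0,1,0,1,0,1,1,1,0,1,0,1,1,0,2,1,1,0,0,0,0,1,1,0,0,0,2,2]
Step 8: insert s at [10, 13, 19] -> counters=[0,0,1,0,0,2,0,1,0,1,1,1,1,2,0,1,0,1,1,1,2,1,1,0,0,0,0,1,1,0,0,0,2,2]
Step 9: insert hh at [3, 6, 11] -> counters=[0,0,1,1,0,2,1,1,0,1,1,2,1,2,0,1,0,1,1,1,2,1,1,0,0,0,0,1,1,0,0,0,2,2]
Step 10: insert t at [0, 18, 32] -> counters=[1,0,1,1,0,2,1,1,0,1,1,2,1,2,0,1,0,1,2,1,2,1,1,0,0,0,0,1,1,0,0,0,3,2]
Step 11: insert ja at [11, 20, 21] -> counters=[1,0,1,1,0,2,1,1,0,1,1,3,1,2,0,1,0,1,2,1,3,2,1,0,0,0,0,1,1,0,0,0,3,2]
Step 12: insert ml at [2, 32, 33] -> counters=[1,0,2,1,0,2,1,1,0,1,1,3,1,2,0,1,0,1,2,1,3,2,1,0,0,0,0,1,1,0,0,0,4,3]
Step 13: delete s at [10, 13, 19] -> counters=[1,0,2,1,0,2,1,1,0,1,0,3,1,1,0,1,0,1,2,0,3,2,1,0,0,0,0,1,1,0,0,0,4,3]
Step 14: insert s at [10, 13, 19] -> counters=[1,0,2,1,0,2,1,1,0,1,1,3,1,2,0,1,0,1,2,1,3,2,1,0,0,0,0,1,1,0,0,0,4,3]
Step 15: delete hh at [3, 6, 11] -> counters=[1,0,2,0,0,2,0,1,0,1,1,2,1,2,0,1,0,1,2,1,3,2,1,0,0,0,0,1,1,0,0,0,4,3]
Step 16: insert nai at [15, 18, 20] -> counters=[1,0,2,0,0,2,0,1,0,1,1,2,1,2,0,2,0,1,3,1,4,2,1,0,0,0,0,1,1,0,0,0,4,3]
Step 17: insert tua at [7, 17, 28] -> counters=[1,0,2,0,0,2,0,2,0,1,1,2,1,2,0,2,0,2,3,1,4,2,1,0,0,0,0,1,2,0,0,0,4,3]
Step 18: insert f at [12, 22, 32] -> counters=[1,0,2,0,0,2,0,2,0,1,1,2,2,2,0,2,0,2,3,1,4,2,2,0,0,0,0,1,2,0,0,0,5,3]
Step 19: insert tc at [5, 13, 33] -> counters=[1,0,2,0,0,3,0,2,0,1,1,2,2,3,0,2,0,2,3,1,4,2,2,0,0,0,0,1,2,0,0,0,5,4]
Final counters=[1,0,2,0,0,3,0,2,0,1,1,2,2,3,0,2,0,2,3,1,4,2,2,0,0,0,0,1,2,0,0,0,5,4] -> 20 nonzero

Answer: 20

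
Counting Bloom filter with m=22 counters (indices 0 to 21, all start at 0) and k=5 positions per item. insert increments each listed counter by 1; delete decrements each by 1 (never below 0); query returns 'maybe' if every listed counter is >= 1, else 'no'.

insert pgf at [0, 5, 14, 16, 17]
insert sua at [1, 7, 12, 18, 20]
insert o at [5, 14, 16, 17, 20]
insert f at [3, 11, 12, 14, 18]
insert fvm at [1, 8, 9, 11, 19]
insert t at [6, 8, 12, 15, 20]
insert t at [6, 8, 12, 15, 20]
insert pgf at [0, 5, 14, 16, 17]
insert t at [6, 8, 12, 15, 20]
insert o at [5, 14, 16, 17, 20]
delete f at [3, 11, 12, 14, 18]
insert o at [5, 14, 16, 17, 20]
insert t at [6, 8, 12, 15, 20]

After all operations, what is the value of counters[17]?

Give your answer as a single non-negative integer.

Step 1: insert pgf at [0, 5, 14, 16, 17] -> counters=[1,0,0,0,0,1,0,0,0,0,0,0,0,0,1,0,1,1,0,0,0,0]
Step 2: insert sua at [1, 7, 12, 18, 20] -> counters=[1,1,0,0,0,1,0,1,0,0,0,0,1,0,1,0,1,1,1,0,1,0]
Step 3: insert o at [5, 14, 16, 17, 20] -> counters=[1,1,0,0,0,2,0,1,0,0,0,0,1,0,2,0,2,2,1,0,2,0]
Step 4: insert f at [3, 11, 12, 14, 18] -> counters=[1,1,0,1,0,2,0,1,0,0,0,1,2,0,3,0,2,2,2,0,2,0]
Step 5: insert fvm at [1, 8, 9, 11, 19] -> counters=[1,2,0,1,0,2,0,1,1,1,0,2,2,0,3,0,2,2,2,1,2,0]
Step 6: insert t at [6, 8, 12, 15, 20] -> counters=[1,2,0,1,0,2,1,1,2,1,0,2,3,0,3,1,2,2,2,1,3,0]
Step 7: insert t at [6, 8, 12, 15, 20] -> counters=[1,2,0,1,0,2,2,1,3,1,0,2,4,0,3,2,2,2,2,1,4,0]
Step 8: insert pgf at [0, 5, 14, 16, 17] -> counters=[2,2,0,1,0,3,2,1,3,1,0,2,4,0,4,2,3,3,2,1,4,0]
Step 9: insert t at [6, 8, 12, 15, 20] -> counters=[2,2,0,1,0,3,3,1,4,1,0,2,5,0,4,3,3,3,2,1,5,0]
Step 10: insert o at [5, 14, 16, 17, 20] -> counters=[2,2,0,1,0,4,3,1,4,1,0,2,5,0,5,3,4,4,2,1,6,0]
Step 11: delete f at [3, 11, 12, 14, 18] -> counters=[2,2,0,0,0,4,3,1,4,1,0,1,4,0,4,3,4,4,1,1,6,0]
Step 12: insert o at [5, 14, 16, 17, 20] -> counters=[2,2,0,0,0,5,3,1,4,1,0,1,4,0,5,3,5,5,1,1,7,0]
Step 13: insert t at [6, 8, 12, 15, 20] -> counters=[2,2,0,0,0,5,4,1,5,1,0,1,5,0,5,4,5,5,1,1,8,0]
Final counters=[2,2,0,0,0,5,4,1,5,1,0,1,5,0,5,4,5,5,1,1,8,0] -> counters[17]=5

Answer: 5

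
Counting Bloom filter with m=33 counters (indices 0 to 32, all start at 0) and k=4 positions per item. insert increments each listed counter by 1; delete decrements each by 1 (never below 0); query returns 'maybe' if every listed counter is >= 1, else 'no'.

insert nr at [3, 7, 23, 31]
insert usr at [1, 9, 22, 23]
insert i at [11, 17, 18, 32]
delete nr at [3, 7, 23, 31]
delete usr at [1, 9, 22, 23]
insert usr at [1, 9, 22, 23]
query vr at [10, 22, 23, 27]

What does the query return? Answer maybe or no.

Answer: no

Derivation:
Step 1: insert nr at [3, 7, 23, 31] -> counters=[0,0,0,1,0,0,0,1,0,0,0,0,0,0,0,0,0,0,0,0,0,0,0,1,0,0,0,0,0,0,0,1,0]
Step 2: insert usr at [1, 9, 22, 23] -> counters=[0,1,0,1,0,0,0,1,0,1,0,0,0,0,0,0,0,0,0,0,0,0,1,2,0,0,0,0,0,0,0,1,0]
Step 3: insert i at [11, 17, 18, 32] -> counters=[0,1,0,1,0,0,0,1,0,1,0,1,0,0,0,0,0,1,1,0,0,0,1,2,0,0,0,0,0,0,0,1,1]
Step 4: delete nr at [3, 7, 23, 31] -> counters=[0,1,0,0,0,0,0,0,0,1,0,1,0,0,0,0,0,1,1,0,0,0,1,1,0,0,0,0,0,0,0,0,1]
Step 5: delete usr at [1, 9, 22, 23] -> counters=[0,0,0,0,0,0,0,0,0,0,0,1,0,0,0,0,0,1,1,0,0,0,0,0,0,0,0,0,0,0,0,0,1]
Step 6: insert usr at [1, 9, 22, 23] -> counters=[0,1,0,0,0,0,0,0,0,1,0,1,0,0,0,0,0,1,1,0,0,0,1,1,0,0,0,0,0,0,0,0,1]
Query vr: check counters[10]=0 counters[22]=1 counters[23]=1 counters[27]=0 -> no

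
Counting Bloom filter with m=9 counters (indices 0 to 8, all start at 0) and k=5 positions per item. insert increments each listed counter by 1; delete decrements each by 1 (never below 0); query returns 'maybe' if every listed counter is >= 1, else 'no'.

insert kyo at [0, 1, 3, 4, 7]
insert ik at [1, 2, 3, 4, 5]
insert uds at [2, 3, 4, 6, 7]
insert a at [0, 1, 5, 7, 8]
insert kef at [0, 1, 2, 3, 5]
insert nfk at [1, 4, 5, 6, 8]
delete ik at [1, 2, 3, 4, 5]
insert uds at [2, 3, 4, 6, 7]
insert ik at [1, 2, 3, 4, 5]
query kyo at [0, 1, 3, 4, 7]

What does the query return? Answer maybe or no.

Answer: maybe

Derivation:
Step 1: insert kyo at [0, 1, 3, 4, 7] -> counters=[1,1,0,1,1,0,0,1,0]
Step 2: insert ik at [1, 2, 3, 4, 5] -> counters=[1,2,1,2,2,1,0,1,0]
Step 3: insert uds at [2, 3, 4, 6, 7] -> counters=[1,2,2,3,3,1,1,2,0]
Step 4: insert a at [0, 1, 5, 7, 8] -> counters=[2,3,2,3,3,2,1,3,1]
Step 5: insert kef at [0, 1, 2, 3, 5] -> counters=[3,4,3,4,3,3,1,3,1]
Step 6: insert nfk at [1, 4, 5, 6, 8] -> counters=[3,5,3,4,4,4,2,3,2]
Step 7: delete ik at [1, 2, 3, 4, 5] -> counters=[3,4,2,3,3,3,2,3,2]
Step 8: insert uds at [2, 3, 4, 6, 7] -> counters=[3,4,3,4,4,3,3,4,2]
Step 9: insert ik at [1, 2, 3, 4, 5] -> counters=[3,5,4,5,5,4,3,4,2]
Query kyo: check counters[0]=3 counters[1]=5 counters[3]=5 counters[4]=5 counters[7]=4 -> maybe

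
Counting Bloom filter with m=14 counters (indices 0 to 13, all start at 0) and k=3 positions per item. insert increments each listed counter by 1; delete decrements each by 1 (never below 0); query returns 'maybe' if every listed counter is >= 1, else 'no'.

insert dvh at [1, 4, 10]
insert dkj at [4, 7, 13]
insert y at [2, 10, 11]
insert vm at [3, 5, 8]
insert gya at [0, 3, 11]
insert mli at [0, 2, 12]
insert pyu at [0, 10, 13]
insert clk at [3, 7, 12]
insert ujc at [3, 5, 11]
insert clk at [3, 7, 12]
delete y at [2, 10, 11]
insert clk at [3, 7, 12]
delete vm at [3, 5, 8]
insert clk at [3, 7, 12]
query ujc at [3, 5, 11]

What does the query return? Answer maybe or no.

Answer: maybe

Derivation:
Step 1: insert dvh at [1, 4, 10] -> counters=[0,1,0,0,1,0,0,0,0,0,1,0,0,0]
Step 2: insert dkj at [4, 7, 13] -> counters=[0,1,0,0,2,0,0,1,0,0,1,0,0,1]
Step 3: insert y at [2, 10, 11] -> counters=[0,1,1,0,2,0,0,1,0,0,2,1,0,1]
Step 4: insert vm at [3, 5, 8] -> counters=[0,1,1,1,2,1,0,1,1,0,2,1,0,1]
Step 5: insert gya at [0, 3, 11] -> counters=[1,1,1,2,2,1,0,1,1,0,2,2,0,1]
Step 6: insert mli at [0, 2, 12] -> counters=[2,1,2,2,2,1,0,1,1,0,2,2,1,1]
Step 7: insert pyu at [0, 10, 13] -> counters=[3,1,2,2,2,1,0,1,1,0,3,2,1,2]
Step 8: insert clk at [3, 7, 12] -> counters=[3,1,2,3,2,1,0,2,1,0,3,2,2,2]
Step 9: insert ujc at [3, 5, 11] -> counters=[3,1,2,4,2,2,0,2,1,0,3,3,2,2]
Step 10: insert clk at [3, 7, 12] -> counters=[3,1,2,5,2,2,0,3,1,0,3,3,3,2]
Step 11: delete y at [2, 10, 11] -> counters=[3,1,1,5,2,2,0,3,1,0,2,2,3,2]
Step 12: insert clk at [3, 7, 12] -> counters=[3,1,1,6,2,2,0,4,1,0,2,2,4,2]
Step 13: delete vm at [3, 5, 8] -> counters=[3,1,1,5,2,1,0,4,0,0,2,2,4,2]
Step 14: insert clk at [3, 7, 12] -> counters=[3,1,1,6,2,1,0,5,0,0,2,2,5,2]
Query ujc: check counters[3]=6 counters[5]=1 counters[11]=2 -> maybe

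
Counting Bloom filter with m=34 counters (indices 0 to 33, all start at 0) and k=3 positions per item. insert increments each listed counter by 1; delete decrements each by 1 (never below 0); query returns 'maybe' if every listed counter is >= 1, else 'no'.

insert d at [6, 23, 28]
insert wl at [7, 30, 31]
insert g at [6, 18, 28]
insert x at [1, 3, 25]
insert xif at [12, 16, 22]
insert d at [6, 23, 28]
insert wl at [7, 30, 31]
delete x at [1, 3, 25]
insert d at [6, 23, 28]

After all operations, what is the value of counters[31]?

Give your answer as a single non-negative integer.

Step 1: insert d at [6, 23, 28] -> counters=[0,0,0,0,0,0,1,0,0,0,0,0,0,0,0,0,0,0,0,0,0,0,0,1,0,0,0,0,1,0,0,0,0,0]
Step 2: insert wl at [7, 30, 31] -> counters=[0,0,0,0,0,0,1,1,0,0,0,0,0,0,0,0,0,0,0,0,0,0,0,1,0,0,0,0,1,0,1,1,0,0]
Step 3: insert g at [6, 18, 28] -> counters=[0,0,0,0,0,0,2,1,0,0,0,0,0,0,0,0,0,0,1,0,0,0,0,1,0,0,0,0,2,0,1,1,0,0]
Step 4: insert x at [1, 3, 25] -> counters=[0,1,0,1,0,0,2,1,0,0,0,0,0,0,0,0,0,0,1,0,0,0,0,1,0,1,0,0,2,0,1,1,0,0]
Step 5: insert xif at [12, 16, 22] -> counters=[0,1,0,1,0,0,2,1,0,0,0,0,1,0,0,0,1,0,1,0,0,0,1,1,0,1,0,0,2,0,1,1,0,0]
Step 6: insert d at [6, 23, 28] -> counters=[0,1,0,1,0,0,3,1,0,0,0,0,1,0,0,0,1,0,1,0,0,0,1,2,0,1,0,0,3,0,1,1,0,0]
Step 7: insert wl at [7, 30, 31] -> counters=[0,1,0,1,0,0,3,2,0,0,0,0,1,0,0,0,1,0,1,0,0,0,1,2,0,1,0,0,3,0,2,2,0,0]
Step 8: delete x at [1, 3, 25] -> counters=[0,0,0,0,0,0,3,2,0,0,0,0,1,0,0,0,1,0,1,0,0,0,1,2,0,0,0,0,3,0,2,2,0,0]
Step 9: insert d at [6, 23, 28] -> counters=[0,0,0,0,0,0,4,2,0,0,0,0,1,0,0,0,1,0,1,0,0,0,1,3,0,0,0,0,4,0,2,2,0,0]
Final counters=[0,0,0,0,0,0,4,2,0,0,0,0,1,0,0,0,1,0,1,0,0,0,1,3,0,0,0,0,4,0,2,2,0,0] -> counters[31]=2

Answer: 2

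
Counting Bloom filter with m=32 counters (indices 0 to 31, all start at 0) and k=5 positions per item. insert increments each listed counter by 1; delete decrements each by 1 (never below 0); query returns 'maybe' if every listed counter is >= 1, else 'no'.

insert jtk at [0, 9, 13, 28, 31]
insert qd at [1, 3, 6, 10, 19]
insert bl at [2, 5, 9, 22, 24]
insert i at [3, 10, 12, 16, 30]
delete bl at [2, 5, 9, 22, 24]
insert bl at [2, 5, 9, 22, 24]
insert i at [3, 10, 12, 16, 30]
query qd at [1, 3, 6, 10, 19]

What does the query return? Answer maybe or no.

Step 1: insert jtk at [0, 9, 13, 28, 31] -> counters=[1,0,0,0,0,0,0,0,0,1,0,0,0,1,0,0,0,0,0,0,0,0,0,0,0,0,0,0,1,0,0,1]
Step 2: insert qd at [1, 3, 6, 10, 19] -> counters=[1,1,0,1,0,0,1,0,0,1,1,0,0,1,0,0,0,0,0,1,0,0,0,0,0,0,0,0,1,0,0,1]
Step 3: insert bl at [2, 5, 9, 22, 24] -> counters=[1,1,1,1,0,1,1,0,0,2,1,0,0,1,0,0,0,0,0,1,0,0,1,0,1,0,0,0,1,0,0,1]
Step 4: insert i at [3, 10, 12, 16, 30] -> counters=[1,1,1,2,0,1,1,0,0,2,2,0,1,1,0,0,1,0,0,1,0,0,1,0,1,0,0,0,1,0,1,1]
Step 5: delete bl at [2, 5, 9, 22, 24] -> counters=[1,1,0,2,0,0,1,0,0,1,2,0,1,1,0,0,1,0,0,1,0,0,0,0,0,0,0,0,1,0,1,1]
Step 6: insert bl at [2, 5, 9, 22, 24] -> counters=[1,1,1,2,0,1,1,0,0,2,2,0,1,1,0,0,1,0,0,1,0,0,1,0,1,0,0,0,1,0,1,1]
Step 7: insert i at [3, 10, 12, 16, 30] -> counters=[1,1,1,3,0,1,1,0,0,2,3,0,2,1,0,0,2,0,0,1,0,0,1,0,1,0,0,0,1,0,2,1]
Query qd: check counters[1]=1 counters[3]=3 counters[6]=1 counters[10]=3 counters[19]=1 -> maybe

Answer: maybe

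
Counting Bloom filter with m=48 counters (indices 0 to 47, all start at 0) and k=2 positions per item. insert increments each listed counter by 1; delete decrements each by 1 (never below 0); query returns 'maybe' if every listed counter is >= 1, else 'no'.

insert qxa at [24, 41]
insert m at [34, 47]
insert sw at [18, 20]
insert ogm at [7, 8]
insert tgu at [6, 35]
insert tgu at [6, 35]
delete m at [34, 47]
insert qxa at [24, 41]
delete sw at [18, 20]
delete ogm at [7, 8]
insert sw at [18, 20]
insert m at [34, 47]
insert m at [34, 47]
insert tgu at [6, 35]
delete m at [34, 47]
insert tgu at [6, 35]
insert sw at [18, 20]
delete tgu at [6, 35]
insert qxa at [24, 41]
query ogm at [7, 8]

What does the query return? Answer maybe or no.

Step 1: insert qxa at [24, 41] -> counters=[0,0,0,0,0,0,0,0,0,0,0,0,0,0,0,0,0,0,0,0,0,0,0,0,1,0,0,0,0,0,0,0,0,0,0,0,0,0,0,0,0,1,0,0,0,0,0,0]
Step 2: insert m at [34, 47] -> counters=[0,0,0,0,0,0,0,0,0,0,0,0,0,0,0,0,0,0,0,0,0,0,0,0,1,0,0,0,0,0,0,0,0,0,1,0,0,0,0,0,0,1,0,0,0,0,0,1]
Step 3: insert sw at [18, 20] -> counters=[0,0,0,0,0,0,0,0,0,0,0,0,0,0,0,0,0,0,1,0,1,0,0,0,1,0,0,0,0,0,0,0,0,0,1,0,0,0,0,0,0,1,0,0,0,0,0,1]
Step 4: insert ogm at [7, 8] -> counters=[0,0,0,0,0,0,0,1,1,0,0,0,0,0,0,0,0,0,1,0,1,0,0,0,1,0,0,0,0,0,0,0,0,0,1,0,0,0,0,0,0,1,0,0,0,0,0,1]
Step 5: insert tgu at [6, 35] -> counters=[0,0,0,0,0,0,1,1,1,0,0,0,0,0,0,0,0,0,1,0,1,0,0,0,1,0,0,0,0,0,0,0,0,0,1,1,0,0,0,0,0,1,0,0,0,0,0,1]
Step 6: insert tgu at [6, 35] -> counters=[0,0,0,0,0,0,2,1,1,0,0,0,0,0,0,0,0,0,1,0,1,0,0,0,1,0,0,0,0,0,0,0,0,0,1,2,0,0,0,0,0,1,0,0,0,0,0,1]
Step 7: delete m at [34, 47] -> counters=[0,0,0,0,0,0,2,1,1,0,0,0,0,0,0,0,0,0,1,0,1,0,0,0,1,0,0,0,0,0,0,0,0,0,0,2,0,0,0,0,0,1,0,0,0,0,0,0]
Step 8: insert qxa at [24, 41] -> counters=[0,0,0,0,0,0,2,1,1,0,0,0,0,0,0,0,0,0,1,0,1,0,0,0,2,0,0,0,0,0,0,0,0,0,0,2,0,0,0,0,0,2,0,0,0,0,0,0]
Step 9: delete sw at [18, 20] -> counters=[0,0,0,0,0,0,2,1,1,0,0,0,0,0,0,0,0,0,0,0,0,0,0,0,2,0,0,0,0,0,0,0,0,0,0,2,0,0,0,0,0,2,0,0,0,0,0,0]
Step 10: delete ogm at [7, 8] -> counters=[0,0,0,0,0,0,2,0,0,0,0,0,0,0,0,0,0,0,0,0,0,0,0,0,2,0,0,0,0,0,0,0,0,0,0,2,0,0,0,0,0,2,0,0,0,0,0,0]
Step 11: insert sw at [18, 20] -> counters=[0,0,0,0,0,0,2,0,0,0,0,0,0,0,0,0,0,0,1,0,1,0,0,0,2,0,0,0,0,0,0,0,0,0,0,2,0,0,0,0,0,2,0,0,0,0,0,0]
Step 12: insert m at [34, 47] -> counters=[0,0,0,0,0,0,2,0,0,0,0,0,0,0,0,0,0,0,1,0,1,0,0,0,2,0,0,0,0,0,0,0,0,0,1,2,0,0,0,0,0,2,0,0,0,0,0,1]
Step 13: insert m at [34, 47] -> counters=[0,0,0,0,0,0,2,0,0,0,0,0,0,0,0,0,0,0,1,0,1,0,0,0,2,0,0,0,0,0,0,0,0,0,2,2,0,0,0,0,0,2,0,0,0,0,0,2]
Step 14: insert tgu at [6, 35] -> counters=[0,0,0,0,0,0,3,0,0,0,0,0,0,0,0,0,0,0,1,0,1,0,0,0,2,0,0,0,0,0,0,0,0,0,2,3,0,0,0,0,0,2,0,0,0,0,0,2]
Step 15: delete m at [34, 47] -> counters=[0,0,0,0,0,0,3,0,0,0,0,0,0,0,0,0,0,0,1,0,1,0,0,0,2,0,0,0,0,0,0,0,0,0,1,3,0,0,0,0,0,2,0,0,0,0,0,1]
Step 16: insert tgu at [6, 35] -> counters=[0,0,0,0,0,0,4,0,0,0,0,0,0,0,0,0,0,0,1,0,1,0,0,0,2,0,0,0,0,0,0,0,0,0,1,4,0,0,0,0,0,2,0,0,0,0,0,1]
Step 17: insert sw at [18, 20] -> counters=[0,0,0,0,0,0,4,0,0,0,0,0,0,0,0,0,0,0,2,0,2,0,0,0,2,0,0,0,0,0,0,0,0,0,1,4,0,0,0,0,0,2,0,0,0,0,0,1]
Step 18: delete tgu at [6, 35] -> counters=[0,0,0,0,0,0,3,0,0,0,0,0,0,0,0,0,0,0,2,0,2,0,0,0,2,0,0,0,0,0,0,0,0,0,1,3,0,0,0,0,0,2,0,0,0,0,0,1]
Step 19: insert qxa at [24, 41] -> counters=[0,0,0,0,0,0,3,0,0,0,0,0,0,0,0,0,0,0,2,0,2,0,0,0,3,0,0,0,0,0,0,0,0,0,1,3,0,0,0,0,0,3,0,0,0,0,0,1]
Query ogm: check counters[7]=0 counters[8]=0 -> no

Answer: no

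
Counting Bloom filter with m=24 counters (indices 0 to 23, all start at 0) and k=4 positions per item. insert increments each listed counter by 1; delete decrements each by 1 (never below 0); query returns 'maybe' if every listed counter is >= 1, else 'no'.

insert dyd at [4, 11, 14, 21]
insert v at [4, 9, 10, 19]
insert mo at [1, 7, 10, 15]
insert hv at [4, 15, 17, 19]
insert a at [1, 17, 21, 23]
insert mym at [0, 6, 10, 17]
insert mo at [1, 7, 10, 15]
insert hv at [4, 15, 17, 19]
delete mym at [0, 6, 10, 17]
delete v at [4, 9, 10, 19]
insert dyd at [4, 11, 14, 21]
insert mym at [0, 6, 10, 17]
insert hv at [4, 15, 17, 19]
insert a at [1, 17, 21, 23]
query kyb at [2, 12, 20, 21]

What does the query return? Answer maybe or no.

Answer: no

Derivation:
Step 1: insert dyd at [4, 11, 14, 21] -> counters=[0,0,0,0,1,0,0,0,0,0,0,1,0,0,1,0,0,0,0,0,0,1,0,0]
Step 2: insert v at [4, 9, 10, 19] -> counters=[0,0,0,0,2,0,0,0,0,1,1,1,0,0,1,0,0,0,0,1,0,1,0,0]
Step 3: insert mo at [1, 7, 10, 15] -> counters=[0,1,0,0,2,0,0,1,0,1,2,1,0,0,1,1,0,0,0,1,0,1,0,0]
Step 4: insert hv at [4, 15, 17, 19] -> counters=[0,1,0,0,3,0,0,1,0,1,2,1,0,0,1,2,0,1,0,2,0,1,0,0]
Step 5: insert a at [1, 17, 21, 23] -> counters=[0,2,0,0,3,0,0,1,0,1,2,1,0,0,1,2,0,2,0,2,0,2,0,1]
Step 6: insert mym at [0, 6, 10, 17] -> counters=[1,2,0,0,3,0,1,1,0,1,3,1,0,0,1,2,0,3,0,2,0,2,0,1]
Step 7: insert mo at [1, 7, 10, 15] -> counters=[1,3,0,0,3,0,1,2,0,1,4,1,0,0,1,3,0,3,0,2,0,2,0,1]
Step 8: insert hv at [4, 15, 17, 19] -> counters=[1,3,0,0,4,0,1,2,0,1,4,1,0,0,1,4,0,4,0,3,0,2,0,1]
Step 9: delete mym at [0, 6, 10, 17] -> counters=[0,3,0,0,4,0,0,2,0,1,3,1,0,0,1,4,0,3,0,3,0,2,0,1]
Step 10: delete v at [4, 9, 10, 19] -> counters=[0,3,0,0,3,0,0,2,0,0,2,1,0,0,1,4,0,3,0,2,0,2,0,1]
Step 11: insert dyd at [4, 11, 14, 21] -> counters=[0,3,0,0,4,0,0,2,0,0,2,2,0,0,2,4,0,3,0,2,0,3,0,1]
Step 12: insert mym at [0, 6, 10, 17] -> counters=[1,3,0,0,4,0,1,2,0,0,3,2,0,0,2,4,0,4,0,2,0,3,0,1]
Step 13: insert hv at [4, 15, 17, 19] -> counters=[1,3,0,0,5,0,1,2,0,0,3,2,0,0,2,5,0,5,0,3,0,3,0,1]
Step 14: insert a at [1, 17, 21, 23] -> counters=[1,4,0,0,5,0,1,2,0,0,3,2,0,0,2,5,0,6,0,3,0,4,0,2]
Query kyb: check counters[2]=0 counters[12]=0 counters[20]=0 counters[21]=4 -> no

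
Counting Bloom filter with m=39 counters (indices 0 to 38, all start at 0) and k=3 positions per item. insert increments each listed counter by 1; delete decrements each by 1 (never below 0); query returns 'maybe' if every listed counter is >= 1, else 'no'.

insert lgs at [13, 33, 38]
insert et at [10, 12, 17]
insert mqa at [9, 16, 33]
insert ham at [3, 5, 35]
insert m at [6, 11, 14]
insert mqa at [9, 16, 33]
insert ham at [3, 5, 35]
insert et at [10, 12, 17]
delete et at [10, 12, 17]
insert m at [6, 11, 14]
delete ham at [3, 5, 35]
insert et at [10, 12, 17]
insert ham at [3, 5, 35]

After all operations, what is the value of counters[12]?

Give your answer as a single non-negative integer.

Answer: 2

Derivation:
Step 1: insert lgs at [13, 33, 38] -> counters=[0,0,0,0,0,0,0,0,0,0,0,0,0,1,0,0,0,0,0,0,0,0,0,0,0,0,0,0,0,0,0,0,0,1,0,0,0,0,1]
Step 2: insert et at [10, 12, 17] -> counters=[0,0,0,0,0,0,0,0,0,0,1,0,1,1,0,0,0,1,0,0,0,0,0,0,0,0,0,0,0,0,0,0,0,1,0,0,0,0,1]
Step 3: insert mqa at [9, 16, 33] -> counters=[0,0,0,0,0,0,0,0,0,1,1,0,1,1,0,0,1,1,0,0,0,0,0,0,0,0,0,0,0,0,0,0,0,2,0,0,0,0,1]
Step 4: insert ham at [3, 5, 35] -> counters=[0,0,0,1,0,1,0,0,0,1,1,0,1,1,0,0,1,1,0,0,0,0,0,0,0,0,0,0,0,0,0,0,0,2,0,1,0,0,1]
Step 5: insert m at [6, 11, 14] -> counters=[0,0,0,1,0,1,1,0,0,1,1,1,1,1,1,0,1,1,0,0,0,0,0,0,0,0,0,0,0,0,0,0,0,2,0,1,0,0,1]
Step 6: insert mqa at [9, 16, 33] -> counters=[0,0,0,1,0,1,1,0,0,2,1,1,1,1,1,0,2,1,0,0,0,0,0,0,0,0,0,0,0,0,0,0,0,3,0,1,0,0,1]
Step 7: insert ham at [3, 5, 35] -> counters=[0,0,0,2,0,2,1,0,0,2,1,1,1,1,1,0,2,1,0,0,0,0,0,0,0,0,0,0,0,0,0,0,0,3,0,2,0,0,1]
Step 8: insert et at [10, 12, 17] -> counters=[0,0,0,2,0,2,1,0,0,2,2,1,2,1,1,0,2,2,0,0,0,0,0,0,0,0,0,0,0,0,0,0,0,3,0,2,0,0,1]
Step 9: delete et at [10, 12, 17] -> counters=[0,0,0,2,0,2,1,0,0,2,1,1,1,1,1,0,2,1,0,0,0,0,0,0,0,0,0,0,0,0,0,0,0,3,0,2,0,0,1]
Step 10: insert m at [6, 11, 14] -> counters=[0,0,0,2,0,2,2,0,0,2,1,2,1,1,2,0,2,1,0,0,0,0,0,0,0,0,0,0,0,0,0,0,0,3,0,2,0,0,1]
Step 11: delete ham at [3, 5, 35] -> counters=[0,0,0,1,0,1,2,0,0,2,1,2,1,1,2,0,2,1,0,0,0,0,0,0,0,0,0,0,0,0,0,0,0,3,0,1,0,0,1]
Step 12: insert et at [10, 12, 17] -> counters=[0,0,0,1,0,1,2,0,0,2,2,2,2,1,2,0,2,2,0,0,0,0,0,0,0,0,0,0,0,0,0,0,0,3,0,1,0,0,1]
Step 13: insert ham at [3, 5, 35] -> counters=[0,0,0,2,0,2,2,0,0,2,2,2,2,1,2,0,2,2,0,0,0,0,0,0,0,0,0,0,0,0,0,0,0,3,0,2,0,0,1]
Final counters=[0,0,0,2,0,2,2,0,0,2,2,2,2,1,2,0,2,2,0,0,0,0,0,0,0,0,0,0,0,0,0,0,0,3,0,2,0,0,1] -> counters[12]=2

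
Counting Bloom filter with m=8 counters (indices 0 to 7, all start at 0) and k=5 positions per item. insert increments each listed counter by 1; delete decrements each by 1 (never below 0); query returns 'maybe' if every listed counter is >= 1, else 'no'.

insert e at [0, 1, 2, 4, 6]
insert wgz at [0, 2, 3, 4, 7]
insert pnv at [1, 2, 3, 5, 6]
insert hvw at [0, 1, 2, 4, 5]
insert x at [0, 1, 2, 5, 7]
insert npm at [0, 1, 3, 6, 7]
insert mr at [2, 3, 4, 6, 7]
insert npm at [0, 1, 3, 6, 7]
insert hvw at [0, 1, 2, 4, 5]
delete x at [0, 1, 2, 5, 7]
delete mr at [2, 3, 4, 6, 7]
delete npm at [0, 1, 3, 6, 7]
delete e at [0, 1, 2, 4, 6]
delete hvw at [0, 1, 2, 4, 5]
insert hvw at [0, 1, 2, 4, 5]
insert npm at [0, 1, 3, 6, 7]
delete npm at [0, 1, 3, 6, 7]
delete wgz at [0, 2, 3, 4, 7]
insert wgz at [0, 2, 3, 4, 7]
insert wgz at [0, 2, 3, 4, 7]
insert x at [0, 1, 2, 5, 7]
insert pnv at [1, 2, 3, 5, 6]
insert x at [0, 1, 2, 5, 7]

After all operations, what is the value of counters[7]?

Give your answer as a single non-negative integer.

Answer: 5

Derivation:
Step 1: insert e at [0, 1, 2, 4, 6] -> counters=[1,1,1,0,1,0,1,0]
Step 2: insert wgz at [0, 2, 3, 4, 7] -> counters=[2,1,2,1,2,0,1,1]
Step 3: insert pnv at [1, 2, 3, 5, 6] -> counters=[2,2,3,2,2,1,2,1]
Step 4: insert hvw at [0, 1, 2, 4, 5] -> counters=[3,3,4,2,3,2,2,1]
Step 5: insert x at [0, 1, 2, 5, 7] -> counters=[4,4,5,2,3,3,2,2]
Step 6: insert npm at [0, 1, 3, 6, 7] -> counters=[5,5,5,3,3,3,3,3]
Step 7: insert mr at [2, 3, 4, 6, 7] -> counters=[5,5,6,4,4,3,4,4]
Step 8: insert npm at [0, 1, 3, 6, 7] -> counters=[6,6,6,5,4,3,5,5]
Step 9: insert hvw at [0, 1, 2, 4, 5] -> counters=[7,7,7,5,5,4,5,5]
Step 10: delete x at [0, 1, 2, 5, 7] -> counters=[6,6,6,5,5,3,5,4]
Step 11: delete mr at [2, 3, 4, 6, 7] -> counters=[6,6,5,4,4,3,4,3]
Step 12: delete npm at [0, 1, 3, 6, 7] -> counters=[5,5,5,3,4,3,3,2]
Step 13: delete e at [0, 1, 2, 4, 6] -> counters=[4,4,4,3,3,3,2,2]
Step 14: delete hvw at [0, 1, 2, 4, 5] -> counters=[3,3,3,3,2,2,2,2]
Step 15: insert hvw at [0, 1, 2, 4, 5] -> counters=[4,4,4,3,3,3,2,2]
Step 16: insert npm at [0, 1, 3, 6, 7] -> counters=[5,5,4,4,3,3,3,3]
Step 17: delete npm at [0, 1, 3, 6, 7] -> counters=[4,4,4,3,3,3,2,2]
Step 18: delete wgz at [0, 2, 3, 4, 7] -> counters=[3,4,3,2,2,3,2,1]
Step 19: insert wgz at [0, 2, 3, 4, 7] -> counters=[4,4,4,3,3,3,2,2]
Step 20: insert wgz at [0, 2, 3, 4, 7] -> counters=[5,4,5,4,4,3,2,3]
Step 21: insert x at [0, 1, 2, 5, 7] -> counters=[6,5,6,4,4,4,2,4]
Step 22: insert pnv at [1, 2, 3, 5, 6] -> counters=[6,6,7,5,4,5,3,4]
Step 23: insert x at [0, 1, 2, 5, 7] -> counters=[7,7,8,5,4,6,3,5]
Final counters=[7,7,8,5,4,6,3,5] -> counters[7]=5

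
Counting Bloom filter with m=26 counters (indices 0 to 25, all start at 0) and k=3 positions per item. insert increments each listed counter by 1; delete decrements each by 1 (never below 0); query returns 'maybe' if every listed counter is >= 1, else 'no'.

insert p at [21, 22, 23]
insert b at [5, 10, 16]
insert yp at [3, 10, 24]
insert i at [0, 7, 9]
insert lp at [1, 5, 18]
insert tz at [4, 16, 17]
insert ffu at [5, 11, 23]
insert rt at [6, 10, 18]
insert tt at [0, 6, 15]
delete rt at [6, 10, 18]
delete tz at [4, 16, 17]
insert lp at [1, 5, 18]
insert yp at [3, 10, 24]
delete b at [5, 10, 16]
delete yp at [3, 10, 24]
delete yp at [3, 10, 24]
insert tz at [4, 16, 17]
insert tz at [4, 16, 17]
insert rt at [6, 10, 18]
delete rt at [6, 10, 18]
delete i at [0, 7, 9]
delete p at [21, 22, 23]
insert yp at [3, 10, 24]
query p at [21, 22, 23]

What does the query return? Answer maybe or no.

Answer: no

Derivation:
Step 1: insert p at [21, 22, 23] -> counters=[0,0,0,0,0,0,0,0,0,0,0,0,0,0,0,0,0,0,0,0,0,1,1,1,0,0]
Step 2: insert b at [5, 10, 16] -> counters=[0,0,0,0,0,1,0,0,0,0,1,0,0,0,0,0,1,0,0,0,0,1,1,1,0,0]
Step 3: insert yp at [3, 10, 24] -> counters=[0,0,0,1,0,1,0,0,0,0,2,0,0,0,0,0,1,0,0,0,0,1,1,1,1,0]
Step 4: insert i at [0, 7, 9] -> counters=[1,0,0,1,0,1,0,1,0,1,2,0,0,0,0,0,1,0,0,0,0,1,1,1,1,0]
Step 5: insert lp at [1, 5, 18] -> counters=[1,1,0,1,0,2,0,1,0,1,2,0,0,0,0,0,1,0,1,0,0,1,1,1,1,0]
Step 6: insert tz at [4, 16, 17] -> counters=[1,1,0,1,1,2,0,1,0,1,2,0,0,0,0,0,2,1,1,0,0,1,1,1,1,0]
Step 7: insert ffu at [5, 11, 23] -> counters=[1,1,0,1,1,3,0,1,0,1,2,1,0,0,0,0,2,1,1,0,0,1,1,2,1,0]
Step 8: insert rt at [6, 10, 18] -> counters=[1,1,0,1,1,3,1,1,0,1,3,1,0,0,0,0,2,1,2,0,0,1,1,2,1,0]
Step 9: insert tt at [0, 6, 15] -> counters=[2,1,0,1,1,3,2,1,0,1,3,1,0,0,0,1,2,1,2,0,0,1,1,2,1,0]
Step 10: delete rt at [6, 10, 18] -> counters=[2,1,0,1,1,3,1,1,0,1,2,1,0,0,0,1,2,1,1,0,0,1,1,2,1,0]
Step 11: delete tz at [4, 16, 17] -> counters=[2,1,0,1,0,3,1,1,0,1,2,1,0,0,0,1,1,0,1,0,0,1,1,2,1,0]
Step 12: insert lp at [1, 5, 18] -> counters=[2,2,0,1,0,4,1,1,0,1,2,1,0,0,0,1,1,0,2,0,0,1,1,2,1,0]
Step 13: insert yp at [3, 10, 24] -> counters=[2,2,0,2,0,4,1,1,0,1,3,1,0,0,0,1,1,0,2,0,0,1,1,2,2,0]
Step 14: delete b at [5, 10, 16] -> counters=[2,2,0,2,0,3,1,1,0,1,2,1,0,0,0,1,0,0,2,0,0,1,1,2,2,0]
Step 15: delete yp at [3, 10, 24] -> counters=[2,2,0,1,0,3,1,1,0,1,1,1,0,0,0,1,0,0,2,0,0,1,1,2,1,0]
Step 16: delete yp at [3, 10, 24] -> counters=[2,2,0,0,0,3,1,1,0,1,0,1,0,0,0,1,0,0,2,0,0,1,1,2,0,0]
Step 17: insert tz at [4, 16, 17] -> counters=[2,2,0,0,1,3,1,1,0,1,0,1,0,0,0,1,1,1,2,0,0,1,1,2,0,0]
Step 18: insert tz at [4, 16, 17] -> counters=[2,2,0,0,2,3,1,1,0,1,0,1,0,0,0,1,2,2,2,0,0,1,1,2,0,0]
Step 19: insert rt at [6, 10, 18] -> counters=[2,2,0,0,2,3,2,1,0,1,1,1,0,0,0,1,2,2,3,0,0,1,1,2,0,0]
Step 20: delete rt at [6, 10, 18] -> counters=[2,2,0,0,2,3,1,1,0,1,0,1,0,0,0,1,2,2,2,0,0,1,1,2,0,0]
Step 21: delete i at [0, 7, 9] -> counters=[1,2,0,0,2,3,1,0,0,0,0,1,0,0,0,1,2,2,2,0,0,1,1,2,0,0]
Step 22: delete p at [21, 22, 23] -> counters=[1,2,0,0,2,3,1,0,0,0,0,1,0,0,0,1,2,2,2,0,0,0,0,1,0,0]
Step 23: insert yp at [3, 10, 24] -> counters=[1,2,0,1,2,3,1,0,0,0,1,1,0,0,0,1,2,2,2,0,0,0,0,1,1,0]
Query p: check counters[21]=0 counters[22]=0 counters[23]=1 -> no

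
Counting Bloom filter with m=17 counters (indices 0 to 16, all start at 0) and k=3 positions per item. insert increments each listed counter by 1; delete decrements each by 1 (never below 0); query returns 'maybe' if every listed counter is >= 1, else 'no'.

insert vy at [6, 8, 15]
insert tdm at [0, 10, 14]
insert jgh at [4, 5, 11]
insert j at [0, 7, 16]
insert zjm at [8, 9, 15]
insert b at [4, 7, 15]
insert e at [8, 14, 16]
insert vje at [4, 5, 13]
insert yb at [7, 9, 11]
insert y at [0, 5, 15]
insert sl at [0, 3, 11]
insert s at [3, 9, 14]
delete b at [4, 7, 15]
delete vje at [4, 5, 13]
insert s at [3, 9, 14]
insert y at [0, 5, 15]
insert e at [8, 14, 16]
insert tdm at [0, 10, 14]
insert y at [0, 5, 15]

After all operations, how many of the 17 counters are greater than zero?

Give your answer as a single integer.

Answer: 13

Derivation:
Step 1: insert vy at [6, 8, 15] -> counters=[0,0,0,0,0,0,1,0,1,0,0,0,0,0,0,1,0]
Step 2: insert tdm at [0, 10, 14] -> counters=[1,0,0,0,0,0,1,0,1,0,1,0,0,0,1,1,0]
Step 3: insert jgh at [4, 5, 11] -> counters=[1,0,0,0,1,1,1,0,1,0,1,1,0,0,1,1,0]
Step 4: insert j at [0, 7, 16] -> counters=[2,0,0,0,1,1,1,1,1,0,1,1,0,0,1,1,1]
Step 5: insert zjm at [8, 9, 15] -> counters=[2,0,0,0,1,1,1,1,2,1,1,1,0,0,1,2,1]
Step 6: insert b at [4, 7, 15] -> counters=[2,0,0,0,2,1,1,2,2,1,1,1,0,0,1,3,1]
Step 7: insert e at [8, 14, 16] -> counters=[2,0,0,0,2,1,1,2,3,1,1,1,0,0,2,3,2]
Step 8: insert vje at [4, 5, 13] -> counters=[2,0,0,0,3,2,1,2,3,1,1,1,0,1,2,3,2]
Step 9: insert yb at [7, 9, 11] -> counters=[2,0,0,0,3,2,1,3,3,2,1,2,0,1,2,3,2]
Step 10: insert y at [0, 5, 15] -> counters=[3,0,0,0,3,3,1,3,3,2,1,2,0,1,2,4,2]
Step 11: insert sl at [0, 3, 11] -> counters=[4,0,0,1,3,3,1,3,3,2,1,3,0,1,2,4,2]
Step 12: insert s at [3, 9, 14] -> counters=[4,0,0,2,3,3,1,3,3,3,1,3,0,1,3,4,2]
Step 13: delete b at [4, 7, 15] -> counters=[4,0,0,2,2,3,1,2,3,3,1,3,0,1,3,3,2]
Step 14: delete vje at [4, 5, 13] -> counters=[4,0,0,2,1,2,1,2,3,3,1,3,0,0,3,3,2]
Step 15: insert s at [3, 9, 14] -> counters=[4,0,0,3,1,2,1,2,3,4,1,3,0,0,4,3,2]
Step 16: insert y at [0, 5, 15] -> counters=[5,0,0,3,1,3,1,2,3,4,1,3,0,0,4,4,2]
Step 17: insert e at [8, 14, 16] -> counters=[5,0,0,3,1,3,1,2,4,4,1,3,0,0,5,4,3]
Step 18: insert tdm at [0, 10, 14] -> counters=[6,0,0,3,1,3,1,2,4,4,2,3,0,0,6,4,3]
Step 19: insert y at [0, 5, 15] -> counters=[7,0,0,3,1,4,1,2,4,4,2,3,0,0,6,5,3]
Final counters=[7,0,0,3,1,4,1,2,4,4,2,3,0,0,6,5,3] -> 13 nonzero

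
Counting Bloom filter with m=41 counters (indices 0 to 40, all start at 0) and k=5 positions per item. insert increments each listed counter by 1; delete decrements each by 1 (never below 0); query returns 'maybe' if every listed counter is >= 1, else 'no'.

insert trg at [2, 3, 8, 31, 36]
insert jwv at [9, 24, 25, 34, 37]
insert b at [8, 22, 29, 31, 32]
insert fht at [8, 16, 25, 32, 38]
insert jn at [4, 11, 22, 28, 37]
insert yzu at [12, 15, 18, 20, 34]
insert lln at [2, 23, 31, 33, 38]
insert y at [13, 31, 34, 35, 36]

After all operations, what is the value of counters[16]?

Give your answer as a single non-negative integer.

Step 1: insert trg at [2, 3, 8, 31, 36] -> counters=[0,0,1,1,0,0,0,0,1,0,0,0,0,0,0,0,0,0,0,0,0,0,0,0,0,0,0,0,0,0,0,1,0,0,0,0,1,0,0,0,0]
Step 2: insert jwv at [9, 24, 25, 34, 37] -> counters=[0,0,1,1,0,0,0,0,1,1,0,0,0,0,0,0,0,0,0,0,0,0,0,0,1,1,0,0,0,0,0,1,0,0,1,0,1,1,0,0,0]
Step 3: insert b at [8, 22, 29, 31, 32] -> counters=[0,0,1,1,0,0,0,0,2,1,0,0,0,0,0,0,0,0,0,0,0,0,1,0,1,1,0,0,0,1,0,2,1,0,1,0,1,1,0,0,0]
Step 4: insert fht at [8, 16, 25, 32, 38] -> counters=[0,0,1,1,0,0,0,0,3,1,0,0,0,0,0,0,1,0,0,0,0,0,1,0,1,2,0,0,0,1,0,2,2,0,1,0,1,1,1,0,0]
Step 5: insert jn at [4, 11, 22, 28, 37] -> counters=[0,0,1,1,1,0,0,0,3,1,0,1,0,0,0,0,1,0,0,0,0,0,2,0,1,2,0,0,1,1,0,2,2,0,1,0,1,2,1,0,0]
Step 6: insert yzu at [12, 15, 18, 20, 34] -> counters=[0,0,1,1,1,0,0,0,3,1,0,1,1,0,0,1,1,0,1,0,1,0,2,0,1,2,0,0,1,1,0,2,2,0,2,0,1,2,1,0,0]
Step 7: insert lln at [2, 23, 31, 33, 38] -> counters=[0,0,2,1,1,0,0,0,3,1,0,1,1,0,0,1,1,0,1,0,1,0,2,1,1,2,0,0,1,1,0,3,2,1,2,0,1,2,2,0,0]
Step 8: insert y at [13, 31, 34, 35, 36] -> counters=[0,0,2,1,1,0,0,0,3,1,0,1,1,1,0,1,1,0,1,0,1,0,2,1,1,2,0,0,1,1,0,4,2,1,3,1,2,2,2,0,0]
Final counters=[0,0,2,1,1,0,0,0,3,1,0,1,1,1,0,1,1,0,1,0,1,0,2,1,1,2,0,0,1,1,0,4,2,1,3,1,2,2,2,0,0] -> counters[16]=1

Answer: 1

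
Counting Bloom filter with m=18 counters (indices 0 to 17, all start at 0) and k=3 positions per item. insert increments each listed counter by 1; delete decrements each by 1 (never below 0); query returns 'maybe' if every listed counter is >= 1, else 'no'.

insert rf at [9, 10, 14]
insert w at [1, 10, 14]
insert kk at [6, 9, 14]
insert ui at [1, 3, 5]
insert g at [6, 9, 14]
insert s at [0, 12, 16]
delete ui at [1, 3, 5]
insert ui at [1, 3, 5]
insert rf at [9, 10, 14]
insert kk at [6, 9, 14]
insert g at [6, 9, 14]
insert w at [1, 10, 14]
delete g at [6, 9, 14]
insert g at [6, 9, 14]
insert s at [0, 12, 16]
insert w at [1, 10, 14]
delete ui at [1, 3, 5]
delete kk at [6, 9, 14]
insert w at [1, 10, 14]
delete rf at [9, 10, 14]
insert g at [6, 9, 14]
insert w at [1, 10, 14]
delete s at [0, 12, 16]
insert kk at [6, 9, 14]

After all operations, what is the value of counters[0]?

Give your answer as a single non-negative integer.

Step 1: insert rf at [9, 10, 14] -> counters=[0,0,0,0,0,0,0,0,0,1,1,0,0,0,1,0,0,0]
Step 2: insert w at [1, 10, 14] -> counters=[0,1,0,0,0,0,0,0,0,1,2,0,0,0,2,0,0,0]
Step 3: insert kk at [6, 9, 14] -> counters=[0,1,0,0,0,0,1,0,0,2,2,0,0,0,3,0,0,0]
Step 4: insert ui at [1, 3, 5] -> counters=[0,2,0,1,0,1,1,0,0,2,2,0,0,0,3,0,0,0]
Step 5: insert g at [6, 9, 14] -> counters=[0,2,0,1,0,1,2,0,0,3,2,0,0,0,4,0,0,0]
Step 6: insert s at [0, 12, 16] -> counters=[1,2,0,1,0,1,2,0,0,3,2,0,1,0,4,0,1,0]
Step 7: delete ui at [1, 3, 5] -> counters=[1,1,0,0,0,0,2,0,0,3,2,0,1,0,4,0,1,0]
Step 8: insert ui at [1, 3, 5] -> counters=[1,2,0,1,0,1,2,0,0,3,2,0,1,0,4,0,1,0]
Step 9: insert rf at [9, 10, 14] -> counters=[1,2,0,1,0,1,2,0,0,4,3,0,1,0,5,0,1,0]
Step 10: insert kk at [6, 9, 14] -> counters=[1,2,0,1,0,1,3,0,0,5,3,0,1,0,6,0,1,0]
Step 11: insert g at [6, 9, 14] -> counters=[1,2,0,1,0,1,4,0,0,6,3,0,1,0,7,0,1,0]
Step 12: insert w at [1, 10, 14] -> counters=[1,3,0,1,0,1,4,0,0,6,4,0,1,0,8,0,1,0]
Step 13: delete g at [6, 9, 14] -> counters=[1,3,0,1,0,1,3,0,0,5,4,0,1,0,7,0,1,0]
Step 14: insert g at [6, 9, 14] -> counters=[1,3,0,1,0,1,4,0,0,6,4,0,1,0,8,0,1,0]
Step 15: insert s at [0, 12, 16] -> counters=[2,3,0,1,0,1,4,0,0,6,4,0,2,0,8,0,2,0]
Step 16: insert w at [1, 10, 14] -> counters=[2,4,0,1,0,1,4,0,0,6,5,0,2,0,9,0,2,0]
Step 17: delete ui at [1, 3, 5] -> counters=[2,3,0,0,0,0,4,0,0,6,5,0,2,0,9,0,2,0]
Step 18: delete kk at [6, 9, 14] -> counters=[2,3,0,0,0,0,3,0,0,5,5,0,2,0,8,0,2,0]
Step 19: insert w at [1, 10, 14] -> counters=[2,4,0,0,0,0,3,0,0,5,6,0,2,0,9,0,2,0]
Step 20: delete rf at [9, 10, 14] -> counters=[2,4,0,0,0,0,3,0,0,4,5,0,2,0,8,0,2,0]
Step 21: insert g at [6, 9, 14] -> counters=[2,4,0,0,0,0,4,0,0,5,5,0,2,0,9,0,2,0]
Step 22: insert w at [1, 10, 14] -> counters=[2,5,0,0,0,0,4,0,0,5,6,0,2,0,10,0,2,0]
Step 23: delete s at [0, 12, 16] -> counters=[1,5,0,0,0,0,4,0,0,5,6,0,1,0,10,0,1,0]
Step 24: insert kk at [6, 9, 14] -> counters=[1,5,0,0,0,0,5,0,0,6,6,0,1,0,11,0,1,0]
Final counters=[1,5,0,0,0,0,5,0,0,6,6,0,1,0,11,0,1,0] -> counters[0]=1

Answer: 1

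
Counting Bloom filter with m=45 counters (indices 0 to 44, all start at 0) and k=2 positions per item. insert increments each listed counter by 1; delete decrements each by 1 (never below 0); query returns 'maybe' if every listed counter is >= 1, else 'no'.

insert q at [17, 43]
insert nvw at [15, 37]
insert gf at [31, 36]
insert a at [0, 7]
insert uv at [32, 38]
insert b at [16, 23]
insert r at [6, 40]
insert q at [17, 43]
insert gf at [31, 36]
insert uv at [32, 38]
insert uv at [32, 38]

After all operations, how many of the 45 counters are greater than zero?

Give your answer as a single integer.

Answer: 14

Derivation:
Step 1: insert q at [17, 43] -> counters=[0,0,0,0,0,0,0,0,0,0,0,0,0,0,0,0,0,1,0,0,0,0,0,0,0,0,0,0,0,0,0,0,0,0,0,0,0,0,0,0,0,0,0,1,0]
Step 2: insert nvw at [15, 37] -> counters=[0,0,0,0,0,0,0,0,0,0,0,0,0,0,0,1,0,1,0,0,0,0,0,0,0,0,0,0,0,0,0,0,0,0,0,0,0,1,0,0,0,0,0,1,0]
Step 3: insert gf at [31, 36] -> counters=[0,0,0,0,0,0,0,0,0,0,0,0,0,0,0,1,0,1,0,0,0,0,0,0,0,0,0,0,0,0,0,1,0,0,0,0,1,1,0,0,0,0,0,1,0]
Step 4: insert a at [0, 7] -> counters=[1,0,0,0,0,0,0,1,0,0,0,0,0,0,0,1,0,1,0,0,0,0,0,0,0,0,0,0,0,0,0,1,0,0,0,0,1,1,0,0,0,0,0,1,0]
Step 5: insert uv at [32, 38] -> counters=[1,0,0,0,0,0,0,1,0,0,0,0,0,0,0,1,0,1,0,0,0,0,0,0,0,0,0,0,0,0,0,1,1,0,0,0,1,1,1,0,0,0,0,1,0]
Step 6: insert b at [16, 23] -> counters=[1,0,0,0,0,0,0,1,0,0,0,0,0,0,0,1,1,1,0,0,0,0,0,1,0,0,0,0,0,0,0,1,1,0,0,0,1,1,1,0,0,0,0,1,0]
Step 7: insert r at [6, 40] -> counters=[1,0,0,0,0,0,1,1,0,0,0,0,0,0,0,1,1,1,0,0,0,0,0,1,0,0,0,0,0,0,0,1,1,0,0,0,1,1,1,0,1,0,0,1,0]
Step 8: insert q at [17, 43] -> counters=[1,0,0,0,0,0,1,1,0,0,0,0,0,0,0,1,1,2,0,0,0,0,0,1,0,0,0,0,0,0,0,1,1,0,0,0,1,1,1,0,1,0,0,2,0]
Step 9: insert gf at [31, 36] -> counters=[1,0,0,0,0,0,1,1,0,0,0,0,0,0,0,1,1,2,0,0,0,0,0,1,0,0,0,0,0,0,0,2,1,0,0,0,2,1,1,0,1,0,0,2,0]
Step 10: insert uv at [32, 38] -> counters=[1,0,0,0,0,0,1,1,0,0,0,0,0,0,0,1,1,2,0,0,0,0,0,1,0,0,0,0,0,0,0,2,2,0,0,0,2,1,2,0,1,0,0,2,0]
Step 11: insert uv at [32, 38] -> counters=[1,0,0,0,0,0,1,1,0,0,0,0,0,0,0,1,1,2,0,0,0,0,0,1,0,0,0,0,0,0,0,2,3,0,0,0,2,1,3,0,1,0,0,2,0]
Final counters=[1,0,0,0,0,0,1,1,0,0,0,0,0,0,0,1,1,2,0,0,0,0,0,1,0,0,0,0,0,0,0,2,3,0,0,0,2,1,3,0,1,0,0,2,0] -> 14 nonzero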